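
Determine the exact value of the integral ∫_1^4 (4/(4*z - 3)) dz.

An antiderivative is F(z) = log(4*z - 3).
Then F(4) - F(1) = (log(13)) - (0) = log(13).

log(13)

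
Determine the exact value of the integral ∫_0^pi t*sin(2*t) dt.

-pi/2

Integrate by parts once (u = t, dv = sin(2*t) dt).
An antiderivative is F(t) = -t*cos(2*t)/2 + sin(2*t)/4.
Then F(pi) - F(0) = (-pi/2) - (0) = -pi/2.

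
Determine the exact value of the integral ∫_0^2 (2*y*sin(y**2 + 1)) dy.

-cos(5) + cos(1)

Let u = y**2 + 1, so du = 2*y dy. When y = 0, u = 1; when y = 2, u = 5.
The integral becomes ∫ sin(u) du from 1 to 5, with antiderivative -cos(u).
Back in y: F(y) = -cos(y**2 + 1).
Then F(2) - F(0) = (-cos(5)) - (-cos(1)) = -cos(5) + cos(1).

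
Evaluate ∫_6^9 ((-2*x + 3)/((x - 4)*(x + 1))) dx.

Factor the denominator: x**2 - 3*x - 4 = (x + 1)(x - 4).
Partial fractions: (-2*x + 3)/((x - 4)*(x + 1)) = -1/(x + 1) - 1/(x - 4).
An antiderivative is F(x) = -log(x - 4) - log(x + 1).
Then F(9) - F(6) = (-log(50)) - (-log(14)) = log(7/25).

log(7/25)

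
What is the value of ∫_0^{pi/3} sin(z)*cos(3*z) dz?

Use the identity sin(z)cos(3*z) = [sin(4*z) + sin(-2*z)]/2.
An antiderivative is F(z) = cos(2*z)/4 - cos(4*z)/8.
Then F(pi/3) - F(0) = (-1/16) - (1/8) = -3/16.

-3/16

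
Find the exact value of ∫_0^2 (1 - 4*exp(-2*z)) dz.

An antiderivative is F(z) = z + 2*exp(-2*z).
Then F(2) - F(0) = (2*exp(-4) + 2) - (2) = 2*exp(-4).

2*exp(-4)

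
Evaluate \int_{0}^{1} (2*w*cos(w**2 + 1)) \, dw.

Let u = w**2 + 1, so du = 2*w dw. When w = 0, u = 1; when w = 1, u = 2.
The integral becomes ∫ cos(u) du from 1 to 2, with antiderivative sin(u).
Back in w: F(w) = sin(w**2 + 1).
Then F(1) - F(0) = (sin(2)) - (sin(1)) = -sin(1) + sin(2).

-sin(1) + sin(2)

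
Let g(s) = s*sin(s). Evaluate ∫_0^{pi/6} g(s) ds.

-sqrt(3)*pi/12 + 1/2

Integrate by parts once (u = s, dv = sin(s) ds).
An antiderivative is F(s) = -s*cos(s) + sin(s).
Then F(pi/6) - F(0) = (-sqrt(3)*pi/12 + 1/2) - (0) = -sqrt(3)*pi/12 + 1/2.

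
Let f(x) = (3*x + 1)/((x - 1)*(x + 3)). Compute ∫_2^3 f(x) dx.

log(72/25)

Factor the denominator: x**2 + 2*x - 3 = (x + 3)(x - 1).
Partial fractions: (3*x + 1)/((x - 1)*(x + 3)) = 2/(x + 3) + 1/(x - 1).
An antiderivative is F(x) = log(x - 1) + 2*log(x + 3).
Then F(3) - F(2) = (log(72)) - (log(25)) = log(72/25).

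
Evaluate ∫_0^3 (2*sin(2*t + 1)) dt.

-cos(7) + cos(1)

Let u = 2*t + 1, so du = 2 dt. When t = 0, u = 1; when t = 3, u = 7.
The integral becomes ∫ sin(u) du from 1 to 7, with antiderivative -cos(u).
Back in t: F(t) = -cos(2*t + 1).
Then F(3) - F(0) = (-cos(7)) - (-cos(1)) = -cos(7) + cos(1).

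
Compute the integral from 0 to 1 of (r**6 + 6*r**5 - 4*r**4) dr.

12/35

By the power rule, an antiderivative is F(r) = r**7/7 + r**6 - 4*r**5/5.
Then F(1) - F(0) = (12/35) - (0) = 12/35.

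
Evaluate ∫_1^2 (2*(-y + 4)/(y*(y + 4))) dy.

-4*log(3) - 2*log(2) + 4*log(5)

Factor the denominator: y**2 + 4*y = (y + 4)y.
Partial fractions: 2*(-y + 4)/(y*(y + 4)) = -4/(y + 4) + 2/y.
An antiderivative is F(y) = 2*log(y) - 4*log(y + 4).
Then F(2) - F(1) = (-4*log(3) - 2*log(2)) - (-4*log(5)) = -4*log(3) - 2*log(2) + 4*log(5).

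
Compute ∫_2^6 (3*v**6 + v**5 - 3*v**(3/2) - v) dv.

By the power rule, an antiderivative is F(v) = 3*v**7/7 + v**6/6 - 6*v**(5/2)/5 - v**2/2.
Then F(6) - F(2) = (894114/7 - 216*sqrt(6)/5) - (1334/21 - 24*sqrt(2)/5) = -216*sqrt(6)/5 + 24*sqrt(2)/5 + 2681008/21.

-216*sqrt(6)/5 + 24*sqrt(2)/5 + 2681008/21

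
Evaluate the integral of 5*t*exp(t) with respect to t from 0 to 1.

Integrate by parts once (u = t, dv = 5*exp(t) dt).
An antiderivative is F(t) = (5*t - 5)*exp(t).
Then F(1) - F(0) = (0) - (-5) = 5.

5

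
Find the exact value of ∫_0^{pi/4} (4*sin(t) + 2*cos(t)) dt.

4 - sqrt(2)

An antiderivative is F(t) = 2*sin(t) - 4*cos(t).
Then F(pi/4) - F(0) = (-sqrt(2)) - (-4) = 4 - sqrt(2).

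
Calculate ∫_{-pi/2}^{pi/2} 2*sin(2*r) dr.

0

An antiderivative is F(r) = -cos(2*r).
Then F(pi/2) - F(-pi/2) = (1) - (1) = 0.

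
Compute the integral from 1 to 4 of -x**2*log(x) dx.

Integrate by parts once (u = ln x, dv = -x**2 dx).
An antiderivative is F(x) = -x**3*(3*log(x) - 1)/9.
Then F(4) - F(1) = (64/9 - 128*log(2)/3) - (1/9) = 7 - 128*log(2)/3.

7 - 128*log(2)/3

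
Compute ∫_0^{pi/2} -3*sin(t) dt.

An antiderivative is F(t) = 3*cos(t).
Then F(pi/2) - F(0) = (0) - (3) = -3.

-3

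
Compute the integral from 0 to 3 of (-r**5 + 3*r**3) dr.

By the power rule, an antiderivative is F(r) = -r**6/6 + 3*r**4/4.
Then F(3) - F(0) = (-243/4) - (0) = -243/4.

-243/4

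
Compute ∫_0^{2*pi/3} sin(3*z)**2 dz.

Use the identity sin^2(3*z) = (1 - cos(6*z))/2.
An antiderivative is F(z) = z/2 - sin(6*z)/12.
Then F(2*pi/3) - F(0) = (pi/3) - (0) = pi/3.

pi/3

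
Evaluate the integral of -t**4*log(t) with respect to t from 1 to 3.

242/25 - 243*log(3)/5

Integrate by parts once (u = ln t, dv = -t**4 dt).
An antiderivative is F(t) = -t**5*(5*log(t) - 1)/25.
Then F(3) - F(1) = (243/25 - 243*log(3)/5) - (1/25) = 242/25 - 243*log(3)/5.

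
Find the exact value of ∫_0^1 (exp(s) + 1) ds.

An antiderivative is F(s) = s + exp(s).
Then F(1) - F(0) = (1 + E) - (1) = E.

E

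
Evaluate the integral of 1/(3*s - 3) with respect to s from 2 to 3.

An antiderivative is F(s) = log(3*s - 3)/3.
Then F(3) - F(2) = (log(6)/3) - (log(3)/3) = log(2)/3.

log(2)/3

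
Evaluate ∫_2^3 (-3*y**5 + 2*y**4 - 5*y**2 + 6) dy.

-8213/30

By the power rule, an antiderivative is F(y) = -y**6/2 + 2*y**5/5 - 5*y**3/3 + 6*y.
Then F(3) - F(2) = (-2943/10) - (-308/15) = -8213/30.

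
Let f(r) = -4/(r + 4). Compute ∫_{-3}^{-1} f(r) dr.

An antiderivative is F(r) = -4*log(r + 4).
Then F(-1) - F(-3) = (-log(81)) - (0) = -log(81).

-log(81)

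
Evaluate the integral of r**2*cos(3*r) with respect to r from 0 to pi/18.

Integrate by parts twice (u = r^2, dv = cos(3*r) dr).
An antiderivative is F(r) = r**2*sin(3*r)/3 + 2*r*cos(3*r)/9 - 2*sin(3*r)/27.
Then F(pi/18) - F(0) = (-1/27 + pi**2/1944 + sqrt(3)*pi/162) - (0) = -1/27 + pi**2/1944 + sqrt(3)*pi/162.

-1/27 + pi**2/1944 + sqrt(3)*pi/162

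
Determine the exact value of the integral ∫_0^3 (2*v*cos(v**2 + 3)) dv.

sin(12) - sin(3)

Let u = v**2 + 3, so du = 2*v dv. When v = 0, u = 3; when v = 3, u = 12.
The integral becomes ∫ cos(u) du from 3 to 12, with antiderivative sin(u).
Back in v: F(v) = sin(v**2 + 3).
Then F(3) - F(0) = (sin(12)) - (sin(3)) = sin(12) - sin(3).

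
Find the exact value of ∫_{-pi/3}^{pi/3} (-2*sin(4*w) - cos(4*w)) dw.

sqrt(3)/4

An antiderivative is F(w) = -sin(4*w)/4 + cos(4*w)/2.
Then F(pi/3) - F(-pi/3) = (-1/4 + sqrt(3)/8) - (-1/4 - sqrt(3)/8) = sqrt(3)/4.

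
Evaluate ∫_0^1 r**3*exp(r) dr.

6 - 2*E

Integrate by parts 3 times (u = r^3, dv = exp(r) dr).
An antiderivative is F(r) = (r**3 - 3*r**2 + 6*r - 6)*exp(r).
Then F(1) - F(0) = (-2*E) - (-6) = 6 - 2*E.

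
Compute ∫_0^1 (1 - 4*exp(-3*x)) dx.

(4 - exp(3))*exp(-3)/3

An antiderivative is F(x) = x + 4*exp(-3*x)/3.
Then F(1) - F(0) = (4*exp(-3)/3 + 1) - (4/3) = (4 - exp(3))*exp(-3)/3.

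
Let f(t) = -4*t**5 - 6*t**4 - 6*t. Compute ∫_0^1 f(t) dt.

-73/15

By the power rule, an antiderivative is F(t) = -2*t**6/3 - 6*t**5/5 - 3*t**2.
Then F(1) - F(0) = (-73/15) - (0) = -73/15.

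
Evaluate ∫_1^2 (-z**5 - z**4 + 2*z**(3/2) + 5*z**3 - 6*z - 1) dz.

-35/4 + 16*sqrt(2)/5

By the power rule, an antiderivative is F(z) = -z**6/6 + 4*z**(5/2)/5 - z**5/5 + 5*z**4/4 - 3*z**2 - z.
Then F(2) - F(1) = (-166/15 + 16*sqrt(2)/5) - (-139/60) = -35/4 + 16*sqrt(2)/5.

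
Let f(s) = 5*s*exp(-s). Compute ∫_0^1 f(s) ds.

5 - 10*exp(-1)

Integrate by parts once (u = s, dv = 5*exp(-s) ds).
An antiderivative is F(s) = (-5*s - 5)*exp(-s).
Then F(1) - F(0) = (-10*exp(-1)) - (-5) = 5 - 10*exp(-1).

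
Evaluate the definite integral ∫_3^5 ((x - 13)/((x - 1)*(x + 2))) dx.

-5*log(5) - 4*log(2) + 5*log(7)

Factor the denominator: x**2 + x - 2 = (x + 2)(x - 1).
Partial fractions: (x - 13)/((x - 1)*(x + 2)) = 5/(x + 2) - 4/(x - 1).
An antiderivative is F(x) = -4*log(x - 1) + 5*log(x + 2).
Then F(5) - F(3) = (-8*log(2) + 5*log(7)) - (-4*log(2) + 5*log(5)) = -5*log(5) - 4*log(2) + 5*log(7).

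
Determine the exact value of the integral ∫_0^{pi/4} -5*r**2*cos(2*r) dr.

5/4 - 5*pi**2/32

Integrate by parts twice (u = r^2, dv = -5*cos(2*r) dr).
An antiderivative is F(r) = -5*r**2*sin(2*r)/2 - 5*r*cos(2*r)/2 + 5*sin(2*r)/4.
Then F(pi/4) - F(0) = (5/4 - 5*pi**2/32) - (0) = 5/4 - 5*pi**2/32.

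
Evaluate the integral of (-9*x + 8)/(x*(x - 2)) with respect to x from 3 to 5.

-4*log(5) - log(3)

Factor the denominator: x**2 - 2*x = x(x - 2).
Partial fractions: (-9*x + 8)/(x*(x - 2)) = -4/x - 5/(x - 2).
An antiderivative is F(x) = -4*log(x) - 5*log(x - 2).
Then F(5) - F(3) = (-4*log(5) - 5*log(3)) - (-log(81)) = -4*log(5) - log(3).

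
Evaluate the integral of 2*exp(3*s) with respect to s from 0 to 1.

An antiderivative is F(s) = 2*exp(3*s)/3.
Then F(1) - F(0) = (2*exp(3)/3) - (2/3) = -2/3 + 2*exp(3)/3.

-2/3 + 2*exp(3)/3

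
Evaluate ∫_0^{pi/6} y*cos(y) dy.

Integrate by parts once (u = y, dv = cos(y) dy).
An antiderivative is F(y) = y*sin(y) + cos(y).
Then F(pi/6) - F(0) = (pi/12 + sqrt(3)/2) - (1) = -1 + pi/12 + sqrt(3)/2.

-1 + pi/12 + sqrt(3)/2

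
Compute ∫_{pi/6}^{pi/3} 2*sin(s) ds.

-1 + sqrt(3)

An antiderivative is F(s) = -2*cos(s).
Then F(pi/3) - F(pi/6) = (-1) - (-sqrt(3)) = -1 + sqrt(3).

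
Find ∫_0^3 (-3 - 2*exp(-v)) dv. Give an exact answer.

An antiderivative is F(v) = -3*v + 2*exp(-v).
Then F(3) - F(0) = (-9 + 2*exp(-3)) - (2) = -11 + 2*exp(-3).

-11 + 2*exp(-3)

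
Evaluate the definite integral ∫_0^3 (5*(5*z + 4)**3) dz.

130065/4

Let u = 5*z + 4, so du = 5 dz. When z = 0, u = 4; when z = 3, u = 19.
The integral becomes ∫ u**3 du from 4 to 19, with antiderivative u**4/4.
Back in z: F(z) = (5*z + 4)**4/4.
Then F(3) - F(0) = (130321/4) - (64) = 130065/4.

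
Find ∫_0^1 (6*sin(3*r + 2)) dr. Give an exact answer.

Let u = 3*r + 2, so du = 3 dr. When r = 0, u = 2; when r = 1, u = 5.
The integral becomes 2·∫ sin(u) du from 2 to 5, with antiderivative -2*cos(u).
Back in r: F(r) = -2*cos(3*r + 2).
Then F(1) - F(0) = (-2*cos(5)) - (-2*cos(2)) = 2*cos(2) - 2*cos(5).

2*cos(2) - 2*cos(5)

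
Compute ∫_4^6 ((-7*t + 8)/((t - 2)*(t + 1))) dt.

-5*log(7) - 2*log(2) + 5*log(5)

Factor the denominator: t**2 - t - 2 = (t + 1)(t - 2).
Partial fractions: (-7*t + 8)/((t - 2)*(t + 1)) = -5/(t + 1) - 2/(t - 2).
An antiderivative is F(t) = -2*log(t - 2) - 5*log(t + 1).
Then F(6) - F(4) = (-5*log(7) - 4*log(2)) - (-5*log(5) - 2*log(2)) = -5*log(7) - 2*log(2) + 5*log(5).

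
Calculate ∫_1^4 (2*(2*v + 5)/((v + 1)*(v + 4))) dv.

Factor the denominator: v**2 + 5*v + 4 = (v + 4)(v + 1).
Partial fractions: 2*(2*v + 5)/((v + 1)*(v + 4)) = 2/(v + 4) + 2/(v + 1).
An antiderivative is F(v) = 2*log(v + 1) + 2*log(v + 4).
Then F(4) - F(1) = (2*log(5) + 6*log(2)) - (log(100)) = log(16).

log(16)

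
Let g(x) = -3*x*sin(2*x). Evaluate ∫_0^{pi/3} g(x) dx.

-pi/4 - 3*sqrt(3)/8

Integrate by parts once (u = x, dv = -3*sin(2*x) dx).
An antiderivative is F(x) = 3*x*cos(2*x)/2 - 3*sin(2*x)/4.
Then F(pi/3) - F(0) = (-pi/4 - 3*sqrt(3)/8) - (0) = -pi/4 - 3*sqrt(3)/8.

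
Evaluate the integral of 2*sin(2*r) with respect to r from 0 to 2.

Let u = 2*r, so du = 2 dr. When r = 0, u = 0; when r = 2, u = 4.
The integral becomes ∫ sin(u) du from 0 to 4, with antiderivative -cos(u).
Back in r: F(r) = -cos(2*r).
Then F(2) - F(0) = (-cos(4)) - (-1) = 1 - cos(4).

1 - cos(4)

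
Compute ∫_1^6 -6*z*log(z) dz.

-108*log(3) - 108*log(2) + 105/2

Integrate by parts once (u = ln z, dv = -6*z dz).
An antiderivative is F(z) = -3*z**2*(2*log(z) - 1)/2.
Then F(6) - F(1) = (-108*log(3) - 108*log(2) + 54) - (3/2) = -108*log(3) - 108*log(2) + 105/2.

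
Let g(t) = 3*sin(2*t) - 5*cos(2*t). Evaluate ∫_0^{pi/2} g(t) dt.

An antiderivative is F(t) = -5*sin(2*t)/2 - 3*cos(2*t)/2.
Then F(pi/2) - F(0) = (3/2) - (-3/2) = 3.

3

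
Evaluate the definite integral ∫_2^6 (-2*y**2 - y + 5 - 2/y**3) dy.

-1214/9

By the power rule, an antiderivative is F(y) = -2*y**3/3 - y**2/2 + 5*y + y**(-2).
Then F(6) - F(2) = (-4751/36) - (35/12) = -1214/9.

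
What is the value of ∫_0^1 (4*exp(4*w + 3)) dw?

-exp(3) + exp(7)

Let u = 4*w + 3, so du = 4 dw. When w = 0, u = 3; when w = 1, u = 7.
The integral becomes ∫ exp(u) du from 3 to 7, with antiderivative exp(u).
Back in w: F(w) = exp(4*w + 3).
Then F(1) - F(0) = (exp(7)) - (exp(3)) = -exp(3) + exp(7).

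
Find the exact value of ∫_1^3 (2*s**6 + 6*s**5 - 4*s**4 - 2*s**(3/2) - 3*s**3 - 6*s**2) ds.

36672/35 - 36*sqrt(3)/5

By the power rule, an antiderivative is F(s) = 2*s**7/7 + s**6 - 4*s**(5/2)/5 - 4*s**5/5 - 3*s**4/4 - 2*s**3.
Then F(3) - F(1) = (146259/140 - 36*sqrt(3)/5) - (-429/140) = 36672/35 - 36*sqrt(3)/5.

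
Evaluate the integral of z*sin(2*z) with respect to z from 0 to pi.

Integrate by parts once (u = z, dv = sin(2*z) dz).
An antiderivative is F(z) = -z*cos(2*z)/2 + sin(2*z)/4.
Then F(pi) - F(0) = (-pi/2) - (0) = -pi/2.

-pi/2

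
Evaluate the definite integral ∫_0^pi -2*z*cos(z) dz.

4

Integrate by parts once (u = z, dv = -2*cos(z) dz).
An antiderivative is F(z) = -2*z*sin(z) - 2*cos(z).
Then F(pi) - F(0) = (2) - (-2) = 4.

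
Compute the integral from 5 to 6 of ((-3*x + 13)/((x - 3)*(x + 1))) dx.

Factor the denominator: x**2 - 2*x - 3 = (x + 1)(x - 3).
Partial fractions: (-3*x + 13)/((x - 3)*(x + 1)) = -4/(x + 1) + 1/(x - 3).
An antiderivative is F(x) = log(x - 3) - 4*log(x + 1).
Then F(6) - F(5) = (-4*log(7) + log(3)) - (-4*log(3) - 3*log(2)) = -4*log(7) + 3*log(2) + 5*log(3).

-4*log(7) + 3*log(2) + 5*log(3)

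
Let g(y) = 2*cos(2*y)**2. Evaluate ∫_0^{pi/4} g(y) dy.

pi/4

Use the identity cos^2(2*y) = (1 + cos(4*y))/2.
An antiderivative is F(y) = y + sin(4*y)/4.
Then F(pi/4) - F(0) = (pi/4) - (0) = pi/4.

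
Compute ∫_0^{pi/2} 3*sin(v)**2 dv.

3*pi/4

Use the identity sin^2(v) = (1 - cos(2*v))/2.
An antiderivative is F(v) = 3*v/2 - 3*sin(2*v)/4.
Then F(pi/2) - F(0) = (3*pi/4) - (0) = 3*pi/4.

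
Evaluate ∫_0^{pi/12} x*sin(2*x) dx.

-sqrt(3)*pi/48 + 1/8

Integrate by parts once (u = x, dv = sin(2*x) dx).
An antiderivative is F(x) = -x*cos(2*x)/2 + sin(2*x)/4.
Then F(pi/12) - F(0) = (-sqrt(3)*pi/48 + 1/8) - (0) = -sqrt(3)*pi/48 + 1/8.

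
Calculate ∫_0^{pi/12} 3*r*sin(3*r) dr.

sqrt(2)*(4 - pi)/24

Integrate by parts once (u = r, dv = 3*sin(3*r) dr).
An antiderivative is F(r) = -r*cos(3*r) + sin(3*r)/3.
Then F(pi/12) - F(0) = (sqrt(2)*(4 - pi)/24) - (0) = sqrt(2)*(4 - pi)/24.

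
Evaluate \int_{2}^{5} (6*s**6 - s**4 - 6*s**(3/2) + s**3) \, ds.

-60*sqrt(5) + 48*sqrt(2)/5 + 9294351/140

By the power rule, an antiderivative is F(s) = 6*s**7/7 - 12*s**(5/2)/5 - s**5/5 + s**4/4.
Then F(5) - F(2) = (1861875/28 - 60*sqrt(5)) - (3756/35 - 48*sqrt(2)/5) = -60*sqrt(5) + 48*sqrt(2)/5 + 9294351/140.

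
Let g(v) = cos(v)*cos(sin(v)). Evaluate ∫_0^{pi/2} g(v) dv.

sin(1)

Let u = sin(v), so du = cos(v) dv. When v = 0, u = 0; when v = pi/2, u = 1.
The integral becomes ∫ cos(u) du from 0 to 1, with antiderivative sin(u).
Back in v: F(v) = sin(sin(v)).
Then F(pi/2) - F(0) = (sin(1)) - (0) = sin(1).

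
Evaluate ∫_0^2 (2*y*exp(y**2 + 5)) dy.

-exp(5) + exp(9)

Let u = y**2 + 5, so du = 2*y dy. When y = 0, u = 5; when y = 2, u = 9.
The integral becomes ∫ exp(u) du from 5 to 9, with antiderivative exp(u).
Back in y: F(y) = exp(y**2 + 5).
Then F(2) - F(0) = (exp(9)) - (exp(5)) = -exp(5) + exp(9).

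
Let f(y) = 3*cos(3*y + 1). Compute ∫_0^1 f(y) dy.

-sin(1) + sin(4)

Let u = 3*y + 1, so du = 3 dy. When y = 0, u = 1; when y = 1, u = 4.
The integral becomes ∫ cos(u) du from 1 to 4, with antiderivative sin(u).
Back in y: F(y) = sin(3*y + 1).
Then F(1) - F(0) = (sin(4)) - (sin(1)) = -sin(1) + sin(4).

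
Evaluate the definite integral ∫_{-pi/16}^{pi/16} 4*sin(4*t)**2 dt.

Use the identity sin^2(4*t) = (1 - cos(8*t))/2.
An antiderivative is F(t) = 2*t - sin(8*t)/4.
Then F(pi/16) - F(-pi/16) = (-1/4 + pi/8) - (1/4 - pi/8) = -1/2 + pi/4.

-1/2 + pi/4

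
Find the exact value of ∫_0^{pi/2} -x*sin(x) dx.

-1

Integrate by parts once (u = x, dv = -sin(x) dx).
An antiderivative is F(x) = x*cos(x) - sin(x).
Then F(pi/2) - F(0) = (-1) - (0) = -1.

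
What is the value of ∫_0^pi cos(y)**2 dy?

pi/2

Use the identity cos^2(y) = (1 + cos(2*y))/2.
An antiderivative is F(y) = y/2 + sin(2*y)/4.
Then F(pi) - F(0) = (pi/2) - (0) = pi/2.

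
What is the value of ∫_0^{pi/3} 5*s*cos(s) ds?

-5/2 + 5*sqrt(3)*pi/6

Integrate by parts once (u = s, dv = 5*cos(s) ds).
An antiderivative is F(s) = 5*s*sin(s) + 5*cos(s).
Then F(pi/3) - F(0) = (5/2 + 5*sqrt(3)*pi/6) - (5) = -5/2 + 5*sqrt(3)*pi/6.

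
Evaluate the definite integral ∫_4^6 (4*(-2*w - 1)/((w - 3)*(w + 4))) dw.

Factor the denominator: w**2 + w - 12 = (w + 4)(w - 3).
Partial fractions: 4*(-2*w - 1)/((w - 3)*(w + 4)) = -4/(w + 4) - 4/(w - 3).
An antiderivative is F(w) = -4*log(w - 3) - 4*log(w + 4).
Then F(6) - F(4) = (-4*log(5) - 4*log(3) - 4*log(2)) - (-12*log(2)) = -4*log(5) - 4*log(3) + 8*log(2).

-4*log(5) - 4*log(3) + 8*log(2)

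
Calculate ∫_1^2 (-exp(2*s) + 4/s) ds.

-exp(4)/2 + log(16) + exp(2)/2

An antiderivative is F(s) = -exp(2*s)/2 + 4*log(s).
Then F(2) - F(1) = (-exp(4)/2 + log(16)) - (-exp(2)/2) = -exp(4)/2 + log(16) + exp(2)/2.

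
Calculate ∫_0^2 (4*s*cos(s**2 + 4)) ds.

Let u = s**2 + 4, so du = 2*s ds. When s = 0, u = 4; when s = 2, u = 8.
The integral becomes 2·∫ cos(u) du from 4 to 8, with antiderivative 2*sin(u).
Back in s: F(s) = 2*sin(s**2 + 4).
Then F(2) - F(0) = (2*sin(8)) - (2*sin(4)) = -2*sin(4) + 2*sin(8).

-2*sin(4) + 2*sin(8)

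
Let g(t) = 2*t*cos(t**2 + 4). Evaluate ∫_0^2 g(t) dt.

Let u = t**2 + 4, so du = 2*t dt. When t = 0, u = 4; when t = 2, u = 8.
The integral becomes ∫ cos(u) du from 4 to 8, with antiderivative sin(u).
Back in t: F(t) = sin(t**2 + 4).
Then F(2) - F(0) = (sin(8)) - (sin(4)) = -sin(4) + sin(8).

-sin(4) + sin(8)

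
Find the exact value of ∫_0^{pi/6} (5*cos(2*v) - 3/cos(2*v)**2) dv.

-sqrt(3)/4

An antiderivative is F(v) = 5*sin(2*v)/2 - 3*tan(2*v)/2.
Then F(pi/6) - F(0) = (-sqrt(3)/4) - (0) = -sqrt(3)/4.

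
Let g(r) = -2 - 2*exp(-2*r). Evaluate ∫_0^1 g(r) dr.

An antiderivative is F(r) = -2*r + exp(-2*r).
Then F(1) - F(0) = (-2 + exp(-2)) - (1) = -3 + exp(-2).

-3 + exp(-2)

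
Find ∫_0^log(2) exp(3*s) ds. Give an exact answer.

Let u = exp(s), so du = exp(s) ds. When s = 0, u = 1; when s = log(2), u = 2.
The integral becomes ∫ u**2 du from 1 to 2, with antiderivative u**3/3.
Back in s: F(s) = exp(3*s)/3.
Then F(log(2)) - F(0) = (8/3) - (1/3) = 7/3.

7/3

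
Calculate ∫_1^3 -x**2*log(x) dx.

26/9 - 9*log(3)

Integrate by parts once (u = ln x, dv = -x**2 dx).
An antiderivative is F(x) = -x**3*(3*log(x) - 1)/9.
Then F(3) - F(1) = (3 - 9*log(3)) - (1/9) = 26/9 - 9*log(3).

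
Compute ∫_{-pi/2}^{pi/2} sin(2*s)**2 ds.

Use the identity sin^2(2*s) = (1 - cos(4*s))/2.
An antiderivative is F(s) = s/2 - sin(4*s)/8.
Then F(pi/2) - F(-pi/2) = (pi/4) - (-pi/4) = pi/2.

pi/2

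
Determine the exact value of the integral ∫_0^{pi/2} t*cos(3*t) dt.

-pi/6 - 1/9

Integrate by parts once (u = t, dv = cos(3*t) dt).
An antiderivative is F(t) = t*sin(3*t)/3 + cos(3*t)/9.
Then F(pi/2) - F(0) = (-pi/6) - (1/9) = -pi/6 - 1/9.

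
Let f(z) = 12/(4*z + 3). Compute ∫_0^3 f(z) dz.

Let u = 4*z + 3, so du = 4 dz. When z = 0, u = 3; when z = 3, u = 15.
The integral becomes 3·∫ 1/u du from 3 to 15, with antiderivative 3*log(u).
Back in z: F(z) = 3*log(4*z + 3).
Then F(3) - F(0) = (3*log(3) + 3*log(5)) - (log(27)) = 3*log(5).

3*log(5)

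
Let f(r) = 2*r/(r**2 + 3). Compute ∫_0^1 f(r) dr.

Let u = r**2 + 3, so du = 2*r dr. When r = 0, u = 3; when r = 1, u = 4.
The integral becomes ∫ 1/u du from 3 to 4, with antiderivative log(u).
Back in r: F(r) = log(r**2 + 3).
Then F(1) - F(0) = (log(4)) - (log(3)) = log(4/3).

log(4/3)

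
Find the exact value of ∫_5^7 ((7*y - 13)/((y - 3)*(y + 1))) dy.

Factor the denominator: y**2 - 2*y - 3 = (y + 1)(y - 3).
Partial fractions: (7*y - 13)/((y - 3)*(y + 1)) = 5/(y + 1) + 2/(y - 3).
An antiderivative is F(y) = 2*log(y - 3) + 5*log(y + 1).
Then F(7) - F(5) = (19*log(2)) - (7*log(2) + 5*log(3)) = -5*log(3) + 12*log(2).

-5*log(3) + 12*log(2)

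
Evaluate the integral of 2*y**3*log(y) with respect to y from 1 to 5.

-78 + 625*log(5)/2

Integrate by parts once (u = ln y, dv = 2*y**3 dy).
An antiderivative is F(y) = y**4*(4*log(y) - 1)/8.
Then F(5) - F(1) = (-625/8 + 625*log(5)/2) - (-1/8) = -78 + 625*log(5)/2.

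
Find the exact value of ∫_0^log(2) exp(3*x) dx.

Let u = exp(x), so du = exp(x) dx. When x = 0, u = 1; when x = log(2), u = 2.
The integral becomes ∫ u**2 du from 1 to 2, with antiderivative u**3/3.
Back in x: F(x) = exp(3*x)/3.
Then F(log(2)) - F(0) = (8/3) - (1/3) = 7/3.

7/3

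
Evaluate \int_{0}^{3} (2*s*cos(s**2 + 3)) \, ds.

sin(12) - sin(3)

Let u = s**2 + 3, so du = 2*s ds. When s = 0, u = 3; when s = 3, u = 12.
The integral becomes ∫ cos(u) du from 3 to 12, with antiderivative sin(u).
Back in s: F(s) = sin(s**2 + 3).
Then F(3) - F(0) = (sin(12)) - (sin(3)) = sin(12) - sin(3).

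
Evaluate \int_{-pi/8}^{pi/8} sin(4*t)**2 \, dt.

Use the identity sin^2(4*t) = (1 - cos(8*t))/2.
An antiderivative is F(t) = t/2 - sin(8*t)/16.
Then F(pi/8) - F(-pi/8) = (pi/16) - (-pi/16) = pi/8.

pi/8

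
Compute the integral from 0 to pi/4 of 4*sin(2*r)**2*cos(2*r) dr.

2/3

Let u = sin(2*r), so du = 2*cos(2*r) dr. When r = 0, u = 0; when r = pi/4, u = 1.
The integral becomes 2·∫ u**2 du from 0 to 1, with antiderivative 2*u**3/3.
Back in r: F(r) = 2*sin(2*r)**3/3.
Then F(pi/4) - F(0) = (2/3) - (0) = 2/3.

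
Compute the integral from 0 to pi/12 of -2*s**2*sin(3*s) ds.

-2*sqrt(2)/27 - sqrt(2)*pi/54 + sqrt(2)*pi**2/432 + 4/27

Integrate by parts twice (u = s^2, dv = -2*sin(3*s) ds).
An antiderivative is F(s) = 2*s**2*cos(3*s)/3 - 4*s*sin(3*s)/9 - 4*cos(3*s)/27.
Then F(pi/12) - F(0) = (sqrt(2)*(-32 - 8*pi + pi**2)/432) - (-4/27) = -2*sqrt(2)/27 - sqrt(2)*pi/54 + sqrt(2)*pi**2/432 + 4/27.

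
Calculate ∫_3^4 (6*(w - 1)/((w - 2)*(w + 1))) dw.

-6*log(2) + 4*log(5)

Factor the denominator: w**2 - w - 2 = (w + 1)(w - 2).
Partial fractions: 6*(w - 1)/((w - 2)*(w + 1)) = 4/(w + 1) + 2/(w - 2).
An antiderivative is F(w) = 2*log(w - 2) + 4*log(w + 1).
Then F(4) - F(3) = (2*log(2) + 4*log(5)) - (8*log(2)) = -6*log(2) + 4*log(5).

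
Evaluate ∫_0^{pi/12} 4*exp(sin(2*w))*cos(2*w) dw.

-2 + 2*exp(1/2)

Let u = sin(2*w), so du = 2*cos(2*w) dw. When w = 0, u = 0; when w = pi/12, u = 1/2.
The integral becomes 2·∫ exp(u) du from 0 to 1/2, with antiderivative 2*exp(u).
Back in w: F(w) = 2*exp(sin(2*w)).
Then F(pi/12) - F(0) = (2*exp(1/2)) - (2) = -2 + 2*exp(1/2).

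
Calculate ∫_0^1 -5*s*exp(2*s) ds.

-5*exp(2)/4 - 5/4

Integrate by parts once (u = s, dv = -5*exp(2*s) ds).
An antiderivative is F(s) = (-10*s + 5)*exp(2*s)/4.
Then F(1) - F(0) = (-5*exp(2)/4) - (5/4) = -5*exp(2)/4 - 5/4.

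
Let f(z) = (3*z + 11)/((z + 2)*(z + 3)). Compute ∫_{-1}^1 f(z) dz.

-2*log(2) + 5*log(3)

Factor the denominator: z**2 + 5*z + 6 = (z + 3)(z + 2).
Partial fractions: (3*z + 11)/((z + 2)*(z + 3)) = -2/(z + 3) + 5/(z + 2).
An antiderivative is F(z) = 5*log(z + 2) - 2*log(z + 3).
Then F(1) - F(-1) = (-4*log(2) + 5*log(3)) - (-log(4)) = -2*log(2) + 5*log(3).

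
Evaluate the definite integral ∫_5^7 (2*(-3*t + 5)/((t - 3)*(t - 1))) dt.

Factor the denominator: t**2 - 4*t + 3 = (t - 1)(t - 3).
Partial fractions: 2*(-3*t + 5)/((t - 3)*(t - 1)) = -2/(t - 1) - 4/(t - 3).
An antiderivative is F(t) = -4*log(t - 3) - 2*log(t - 1).
Then F(7) - F(5) = (-10*log(2) - 2*log(3)) - (-8*log(2)) = -log(36).

-log(36)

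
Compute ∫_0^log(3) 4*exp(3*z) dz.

Let u = exp(z), so du = exp(z) dz. When z = 0, u = 1; when z = log(3), u = 3.
The integral becomes 4·∫ u**2 du from 1 to 3, with antiderivative 4*u**3/3.
Back in z: F(z) = 4*exp(3*z)/3.
Then F(log(3)) - F(0) = (36) - (4/3) = 104/3.

104/3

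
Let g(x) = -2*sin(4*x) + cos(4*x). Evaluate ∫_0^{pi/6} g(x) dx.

-3/4 + sqrt(3)/8

An antiderivative is F(x) = sin(4*x)/4 + cos(4*x)/2.
Then F(pi/6) - F(0) = (-1/4 + sqrt(3)/8) - (1/2) = -3/4 + sqrt(3)/8.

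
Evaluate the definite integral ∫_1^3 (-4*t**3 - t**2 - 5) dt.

-296/3

By the power rule, an antiderivative is F(t) = -t**4 - t**3/3 - 5*t.
Then F(3) - F(1) = (-105) - (-19/3) = -296/3.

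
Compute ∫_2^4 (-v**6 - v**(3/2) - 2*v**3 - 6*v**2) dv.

By the power rule, an antiderivative is F(v) = -v**7/7 - 2*v**(5/2)/5 - v**4/2 - 2*v**3.
Then F(4) - F(2) = (-91328/35) - (-296/7 - 8*sqrt(2)/5) = -89848/35 + 8*sqrt(2)/5.

-89848/35 + 8*sqrt(2)/5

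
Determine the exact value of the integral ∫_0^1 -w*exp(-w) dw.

Integrate by parts once (u = w, dv = -exp(-w) dw).
An antiderivative is F(w) = (w + 1)*exp(-w).
Then F(1) - F(0) = (2*exp(-1)) - (1) = -1 + 2*exp(-1).

-1 + 2*exp(-1)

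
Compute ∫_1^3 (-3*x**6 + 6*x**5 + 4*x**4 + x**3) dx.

166/35

By the power rule, an antiderivative is F(x) = -3*x**7/7 + x**6 + 4*x**5/5 + x**4/4.
Then F(3) - F(1) = (891/140) - (227/140) = 166/35.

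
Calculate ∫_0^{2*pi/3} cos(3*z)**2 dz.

pi/3

Use the identity cos^2(3*z) = (1 + cos(6*z))/2.
An antiderivative is F(z) = z/2 + sin(6*z)/12.
Then F(2*pi/3) - F(0) = (pi/3) - (0) = pi/3.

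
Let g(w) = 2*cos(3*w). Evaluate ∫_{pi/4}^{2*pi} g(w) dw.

An antiderivative is F(w) = 2*sin(3*w)/3.
Then F(2*pi) - F(pi/4) = (0) - (sqrt(2)/3) = -sqrt(2)/3.

-sqrt(2)/3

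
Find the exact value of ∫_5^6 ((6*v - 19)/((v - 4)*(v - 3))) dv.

Factor the denominator: v**2 - 7*v + 12 = (v - 3)(v - 4).
Partial fractions: (6*v - 19)/((v - 4)*(v - 3)) = 1/(v - 3) + 5/(v - 4).
An antiderivative is F(v) = 5*log(v - 4) + log(v - 3).
Then F(6) - F(5) = (log(96)) - (log(2)) = log(48).

log(48)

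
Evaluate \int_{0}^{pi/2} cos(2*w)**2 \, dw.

Use the identity cos^2(2*w) = (1 + cos(4*w))/2.
An antiderivative is F(w) = w/2 + sin(4*w)/8.
Then F(pi/2) - F(0) = (pi/4) - (0) = pi/4.

pi/4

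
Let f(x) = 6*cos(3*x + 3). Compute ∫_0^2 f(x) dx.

Let u = 3*x + 3, so du = 3 dx. When x = 0, u = 3; when x = 2, u = 9.
The integral becomes 2·∫ cos(u) du from 3 to 9, with antiderivative 2*sin(u).
Back in x: F(x) = 2*sin(3*x + 3).
Then F(2) - F(0) = (2*sin(9)) - (2*sin(3)) = -2*sin(3) + 2*sin(9).

-2*sin(3) + 2*sin(9)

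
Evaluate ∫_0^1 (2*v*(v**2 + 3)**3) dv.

175/4

Let u = v**2 + 3, so du = 2*v dv. When v = 0, u = 3; when v = 1, u = 4.
The integral becomes ∫ u**3 du from 3 to 4, with antiderivative u**4/4.
Back in v: F(v) = (v**2 + 3)**4/4.
Then F(1) - F(0) = (64) - (81/4) = 175/4.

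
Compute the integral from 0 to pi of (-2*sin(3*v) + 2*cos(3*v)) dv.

-4/3

An antiderivative is F(v) = 2*sin(3*v)/3 + 2*cos(3*v)/3.
Then F(pi) - F(0) = (-2/3) - (2/3) = -4/3.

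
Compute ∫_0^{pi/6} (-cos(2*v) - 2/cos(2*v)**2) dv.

-5*sqrt(3)/4

An antiderivative is F(v) = -sin(2*v)/2 - tan(2*v).
Then F(pi/6) - F(0) = (-5*sqrt(3)/4) - (0) = -5*sqrt(3)/4.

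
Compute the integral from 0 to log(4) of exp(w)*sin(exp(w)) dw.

Let u = exp(w), so du = exp(w) dw. When w = 0, u = 1; when w = log(4), u = 4.
The integral becomes ∫ sin(u) du from 1 to 4, with antiderivative -cos(u).
Back in w: F(w) = -cos(exp(w)).
Then F(log(4)) - F(0) = (-cos(4)) - (-cos(1)) = cos(1) - cos(4).

cos(1) - cos(4)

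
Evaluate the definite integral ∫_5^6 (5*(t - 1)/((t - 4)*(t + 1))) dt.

Factor the denominator: t**2 - 3*t - 4 = (t + 1)(t - 4).
Partial fractions: 5*(t - 1)/((t - 4)*(t + 1)) = 2/(t + 1) + 3/(t - 4).
An antiderivative is F(t) = 3*log(t - 4) + 2*log(t + 1).
Then F(6) - F(5) = (3*log(2) + 2*log(7)) - (log(36)) = log(98/9).

log(98/9)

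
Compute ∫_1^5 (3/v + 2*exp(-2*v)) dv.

An antiderivative is F(v) = 3*log(v) - exp(-2*v).
Then F(5) - F(1) = (-exp(-10) + 3*log(5)) - (-exp(-2)) = -exp(-10) + exp(-2) + 3*log(5).

-exp(-10) + exp(-2) + 3*log(5)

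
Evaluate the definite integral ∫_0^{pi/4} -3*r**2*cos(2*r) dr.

Integrate by parts twice (u = r^2, dv = -3*cos(2*r) dr).
An antiderivative is F(r) = -3*r**2*sin(2*r)/2 - 3*r*cos(2*r)/2 + 3*sin(2*r)/4.
Then F(pi/4) - F(0) = (3/4 - 3*pi**2/32) - (0) = 3/4 - 3*pi**2/32.

3/4 - 3*pi**2/32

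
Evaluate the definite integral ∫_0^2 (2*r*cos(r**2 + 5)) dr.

sin(9) - sin(5)

Let u = r**2 + 5, so du = 2*r dr. When r = 0, u = 5; when r = 2, u = 9.
The integral becomes ∫ cos(u) du from 5 to 9, with antiderivative sin(u).
Back in r: F(r) = sin(r**2 + 5).
Then F(2) - F(0) = (sin(9)) - (sin(5)) = sin(9) - sin(5).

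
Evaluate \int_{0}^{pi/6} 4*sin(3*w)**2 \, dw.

pi/3

Use the identity sin^2(3*w) = (1 - cos(6*w))/2.
An antiderivative is F(w) = 2*w - sin(6*w)/3.
Then F(pi/6) - F(0) = (pi/3) - (0) = pi/3.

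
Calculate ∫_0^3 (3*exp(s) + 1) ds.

An antiderivative is F(s) = s + 3*exp(s).
Then F(3) - F(0) = (3 + 3*exp(3)) - (3) = 3*exp(3).

3*exp(3)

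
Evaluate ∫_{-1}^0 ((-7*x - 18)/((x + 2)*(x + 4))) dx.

Factor the denominator: x**2 + 6*x + 8 = (x + 4)(x + 2).
Partial fractions: (-7*x - 18)/((x + 2)*(x + 4)) = -5/(x + 4) - 2/(x + 2).
An antiderivative is F(x) = -2*log(x + 2) - 5*log(x + 4).
Then F(0) - F(-1) = (-12*log(2)) - (-5*log(3)) = -12*log(2) + 5*log(3).

-12*log(2) + 5*log(3)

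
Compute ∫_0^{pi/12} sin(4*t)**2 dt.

-sqrt(3)/32 + pi/24

Use the identity sin^2(4*t) = (1 - cos(8*t))/2.
An antiderivative is F(t) = t/2 - sin(8*t)/16.
Then F(pi/12) - F(0) = (-sqrt(3)/32 + pi/24) - (0) = -sqrt(3)/32 + pi/24.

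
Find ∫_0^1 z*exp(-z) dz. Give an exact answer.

Integrate by parts once (u = z, dv = exp(-z) dz).
An antiderivative is F(z) = (-z - 1)*exp(-z).
Then F(1) - F(0) = (-2*exp(-1)) - (-1) = 1 - 2*exp(-1).

1 - 2*exp(-1)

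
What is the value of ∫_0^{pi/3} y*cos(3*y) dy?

Integrate by parts once (u = y, dv = cos(3*y) dy).
An antiderivative is F(y) = y*sin(3*y)/3 + cos(3*y)/9.
Then F(pi/3) - F(0) = (-1/9) - (1/9) = -2/9.

-2/9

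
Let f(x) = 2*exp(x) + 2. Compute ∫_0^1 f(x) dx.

2*E

An antiderivative is F(x) = 2*x + 2*exp(x).
Then F(1) - F(0) = (2 + 2*E) - (2) = 2*E.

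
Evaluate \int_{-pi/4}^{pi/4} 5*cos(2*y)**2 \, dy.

5*pi/4

Use the identity cos^2(2*y) = (1 + cos(4*y))/2.
An antiderivative is F(y) = 5*y/2 + 5*sin(4*y)/8.
Then F(pi/4) - F(-pi/4) = (5*pi/8) - (-5*pi/8) = 5*pi/4.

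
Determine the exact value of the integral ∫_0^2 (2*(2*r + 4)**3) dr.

960

Let u = 2*r + 4, so du = 2 dr. When r = 0, u = 4; when r = 2, u = 8.
The integral becomes ∫ u**3 du from 4 to 8, with antiderivative u**4/4.
Back in r: F(r) = (2*r + 4)**4/4.
Then F(2) - F(0) = (1024) - (64) = 960.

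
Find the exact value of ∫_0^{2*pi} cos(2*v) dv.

An antiderivative is F(v) = sin(2*v)/2.
Then F(2*pi) - F(0) = (0) - (0) = 0.

0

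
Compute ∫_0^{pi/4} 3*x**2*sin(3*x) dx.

Integrate by parts twice (u = x^2, dv = 3*sin(3*x) dx).
An antiderivative is F(x) = -x**2*cos(3*x) + 2*x*sin(3*x)/3 + 2*cos(3*x)/9.
Then F(pi/4) - F(0) = (sqrt(2)*(-32 + 24*pi + 9*pi**2)/288) - (2/9) = -2/9 - sqrt(2)/9 + sqrt(2)*pi/12 + sqrt(2)*pi**2/32.

-2/9 - sqrt(2)/9 + sqrt(2)*pi/12 + sqrt(2)*pi**2/32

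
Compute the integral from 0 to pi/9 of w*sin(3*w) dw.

Integrate by parts once (u = w, dv = sin(3*w) dw).
An antiderivative is F(w) = -w*cos(3*w)/3 + sin(3*w)/9.
Then F(pi/9) - F(0) = (-pi/54 + sqrt(3)/18) - (0) = -pi/54 + sqrt(3)/18.

-pi/54 + sqrt(3)/18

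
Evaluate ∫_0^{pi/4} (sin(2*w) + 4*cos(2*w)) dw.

An antiderivative is F(w) = 2*sin(2*w) - cos(2*w)/2.
Then F(pi/4) - F(0) = (2) - (-1/2) = 5/2.

5/2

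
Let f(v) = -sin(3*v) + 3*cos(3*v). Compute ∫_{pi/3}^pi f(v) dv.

An antiderivative is F(v) = sin(3*v) + cos(3*v)/3.
Then F(pi) - F(pi/3) = (-1/3) - (-1/3) = 0.

0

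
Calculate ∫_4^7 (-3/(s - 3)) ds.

-log(64)

An antiderivative is F(s) = -3*log(s - 3).
Then F(7) - F(4) = (-log(64)) - (0) = -log(64).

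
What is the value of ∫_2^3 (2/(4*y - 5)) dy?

An antiderivative is F(y) = log(4*y - 5)/2.
Then F(3) - F(2) = (log(7)/2) - (log(3)/2) = -log(3)/2 + log(7)/2.

-log(3)/2 + log(7)/2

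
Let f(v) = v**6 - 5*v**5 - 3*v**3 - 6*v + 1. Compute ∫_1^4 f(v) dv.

-36549/28

By the power rule, an antiderivative is F(v) = v**7/7 - 5*v**6/6 - 3*v**4/4 - 3*v**2 + v.
Then F(4) - F(1) = (-27484/21) - (-289/84) = -36549/28.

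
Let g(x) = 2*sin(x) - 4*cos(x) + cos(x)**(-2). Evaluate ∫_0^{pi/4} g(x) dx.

An antiderivative is F(x) = -4*sin(x) - 2*cos(x) + tan(x).
Then F(pi/4) - F(0) = (1 - 3*sqrt(2)) - (-2) = 3 - 3*sqrt(2).

3 - 3*sqrt(2)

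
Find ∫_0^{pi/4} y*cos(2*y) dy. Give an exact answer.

Integrate by parts once (u = y, dv = cos(2*y) dy).
An antiderivative is F(y) = y*sin(2*y)/2 + cos(2*y)/4.
Then F(pi/4) - F(0) = (pi/8) - (1/4) = -1/4 + pi/8.

-1/4 + pi/8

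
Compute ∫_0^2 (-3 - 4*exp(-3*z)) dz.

-22/3 + 4*exp(-6)/3

An antiderivative is F(z) = -3*z + 4*exp(-3*z)/3.
Then F(2) - F(0) = (-6 + 4*exp(-6)/3) - (4/3) = -22/3 + 4*exp(-6)/3.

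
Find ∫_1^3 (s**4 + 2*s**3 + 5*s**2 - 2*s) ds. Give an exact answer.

1856/15

By the power rule, an antiderivative is F(s) = s**5/5 + s**4/2 + 5*s**3/3 - s**2.
Then F(3) - F(1) = (1251/10) - (41/30) = 1856/15.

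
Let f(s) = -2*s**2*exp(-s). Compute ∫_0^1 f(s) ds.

Integrate by parts twice (u = s^2, dv = -2*exp(-s) ds).
An antiderivative is F(s) = (2*s**2 + 4*s + 4)*exp(-s).
Then F(1) - F(0) = (10*exp(-1)) - (4) = -4 + 10*exp(-1).

-4 + 10*exp(-1)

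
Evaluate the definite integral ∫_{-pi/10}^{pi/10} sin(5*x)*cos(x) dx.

0

Use the identity sin(5*x)cos(x) = [sin(6*x) + sin(4*x)]/2.
An antiderivative is F(x) = -cos(4*x)/8 - cos(6*x)/12.
Then F(pi/10) - F(-pi/10) = (1/96 - sqrt(5)/96) - (1/96 - sqrt(5)/96) = 0.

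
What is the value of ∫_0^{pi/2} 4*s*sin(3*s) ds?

-4/9

Integrate by parts once (u = s, dv = 4*sin(3*s) ds).
An antiderivative is F(s) = -4*s*cos(3*s)/3 + 4*sin(3*s)/9.
Then F(pi/2) - F(0) = (-4/9) - (0) = -4/9.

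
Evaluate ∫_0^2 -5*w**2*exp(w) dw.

Integrate by parts twice (u = w^2, dv = -5*exp(w) dw).
An antiderivative is F(w) = (-5*w**2 + 10*w - 10)*exp(w).
Then F(2) - F(0) = (-10*exp(2)) - (-10) = 10 - 10*exp(2).

10 - 10*exp(2)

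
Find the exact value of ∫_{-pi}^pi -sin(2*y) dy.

0

An antiderivative is F(y) = cos(2*y)/2.
Then F(pi) - F(-pi) = (1/2) - (1/2) = 0.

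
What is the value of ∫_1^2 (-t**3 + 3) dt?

By the power rule, an antiderivative is F(t) = -t**4/4 + 3*t.
Then F(2) - F(1) = (2) - (11/4) = -3/4.

-3/4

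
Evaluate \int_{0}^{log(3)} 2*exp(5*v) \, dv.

Let u = exp(v), so du = exp(v) dv. When v = 0, u = 1; when v = log(3), u = 3.
The integral becomes 2·∫ u**4 du from 1 to 3, with antiderivative 2*u**5/5.
Back in v: F(v) = 2*exp(5*v)/5.
Then F(log(3)) - F(0) = (486/5) - (2/5) = 484/5.

484/5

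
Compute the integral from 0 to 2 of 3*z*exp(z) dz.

Integrate by parts once (u = z, dv = 3*exp(z) dz).
An antiderivative is F(z) = (3*z - 3)*exp(z).
Then F(2) - F(0) = (3*exp(2)) - (-3) = 3 + 3*exp(2).

3 + 3*exp(2)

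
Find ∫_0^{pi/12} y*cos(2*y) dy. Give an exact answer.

-1/4 + pi/48 + sqrt(3)/8

Integrate by parts once (u = y, dv = cos(2*y) dy).
An antiderivative is F(y) = y*sin(2*y)/2 + cos(2*y)/4.
Then F(pi/12) - F(0) = (pi/48 + sqrt(3)/8) - (1/4) = -1/4 + pi/48 + sqrt(3)/8.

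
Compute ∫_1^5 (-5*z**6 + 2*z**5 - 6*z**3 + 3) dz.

By the power rule, an antiderivative is F(z) = -5*z**7/7 + z**6/3 - 3*z**4/2 + 3*z.
Then F(5) - F(1) = (-2163745/42) - (47/42) = -360632/7.

-360632/7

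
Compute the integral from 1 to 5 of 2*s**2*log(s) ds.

Integrate by parts once (u = ln s, dv = 2*s**2 ds).
An antiderivative is F(s) = 2*s**3*(3*log(s) - 1)/9.
Then F(5) - F(1) = (-250/9 + 250*log(5)/3) - (-2/9) = -248/9 + 250*log(5)/3.

-248/9 + 250*log(5)/3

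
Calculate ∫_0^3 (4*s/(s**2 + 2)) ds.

Let u = s**2 + 2, so du = 2*s ds. When s = 0, u = 2; when s = 3, u = 11.
The integral becomes 2·∫ 1/u du from 2 to 11, with antiderivative 2*log(u).
Back in s: F(s) = 2*log(s**2 + 2).
Then F(3) - F(0) = (2*log(11)) - (log(4)) = -2*log(2) + 2*log(11).

-2*log(2) + 2*log(11)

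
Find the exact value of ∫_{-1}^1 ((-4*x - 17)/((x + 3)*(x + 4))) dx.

log(5/96)

Factor the denominator: x**2 + 7*x + 12 = (x + 4)(x + 3).
Partial fractions: (-4*x - 17)/((x + 3)*(x + 4)) = 1/(x + 4) - 5/(x + 3).
An antiderivative is F(x) = -5*log(x + 3) + log(x + 4).
Then F(1) - F(-1) = (-10*log(2) + log(5)) - (log(3/32)) = log(5/96).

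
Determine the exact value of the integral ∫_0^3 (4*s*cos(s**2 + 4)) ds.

2*sin(13) - 2*sin(4)

Let u = s**2 + 4, so du = 2*s ds. When s = 0, u = 4; when s = 3, u = 13.
The integral becomes 2·∫ cos(u) du from 4 to 13, with antiderivative 2*sin(u).
Back in s: F(s) = 2*sin(s**2 + 4).
Then F(3) - F(0) = (2*sin(13)) - (2*sin(4)) = 2*sin(13) - 2*sin(4).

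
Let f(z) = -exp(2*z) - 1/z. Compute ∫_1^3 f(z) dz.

-exp(6)/2 - log(3) + exp(2)/2

An antiderivative is F(z) = -exp(2*z)/2 - log(z).
Then F(3) - F(1) = (-exp(6)/2 - log(3)) - (-exp(2)/2) = -exp(6)/2 - log(3) + exp(2)/2.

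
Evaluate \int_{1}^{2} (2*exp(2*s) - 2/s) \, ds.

-exp(2) - log(4) + exp(4)

An antiderivative is F(s) = exp(2*s) - 2*log(s).
Then F(2) - F(1) = (-log(4) + exp(4)) - (exp(2)) = -exp(2) - log(4) + exp(4).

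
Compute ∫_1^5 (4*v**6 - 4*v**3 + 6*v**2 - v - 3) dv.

309696/7

By the power rule, an antiderivative is F(v) = 4*v**7/7 - v**4 + 2*v**3 - v**2/2 - 3*v.
Then F(5) - F(1) = (619365/14) - (-27/14) = 309696/7.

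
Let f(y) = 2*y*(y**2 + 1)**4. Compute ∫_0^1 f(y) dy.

31/5

Let u = y**2 + 1, so du = 2*y dy. When y = 0, u = 1; when y = 1, u = 2.
The integral becomes ∫ u**4 du from 1 to 2, with antiderivative u**5/5.
Back in y: F(y) = (y**2 + 1)**5/5.
Then F(1) - F(0) = (32/5) - (1/5) = 31/5.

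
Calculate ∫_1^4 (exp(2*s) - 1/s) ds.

-exp(2)/2 - log(4) + exp(8)/2

An antiderivative is F(s) = exp(2*s)/2 - log(s).
Then F(4) - F(1) = (-log(4) + exp(8)/2) - (exp(2)/2) = -exp(2)/2 - log(4) + exp(8)/2.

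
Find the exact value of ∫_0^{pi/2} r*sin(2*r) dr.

Integrate by parts once (u = r, dv = sin(2*r) dr).
An antiderivative is F(r) = -r*cos(2*r)/2 + sin(2*r)/4.
Then F(pi/2) - F(0) = (pi/4) - (0) = pi/4.

pi/4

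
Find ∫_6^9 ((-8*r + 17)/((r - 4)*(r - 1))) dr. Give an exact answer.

Factor the denominator: r**2 - 5*r + 4 = (r - 1)(r - 4).
Partial fractions: (-8*r + 17)/((r - 4)*(r - 1)) = -3/(r - 1) - 5/(r - 4).
An antiderivative is F(r) = -5*log(r - 4) - 3*log(r - 1).
Then F(9) - F(6) = (-5*log(5) - 9*log(2)) - (-3*log(5) - 5*log(2)) = -2*log(5) - 4*log(2).

-2*log(5) - 4*log(2)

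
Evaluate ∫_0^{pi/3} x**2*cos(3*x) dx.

-2*pi/27

Integrate by parts twice (u = x^2, dv = cos(3*x) dx).
An antiderivative is F(x) = x**2*sin(3*x)/3 + 2*x*cos(3*x)/9 - 2*sin(3*x)/27.
Then F(pi/3) - F(0) = (-2*pi/27) - (0) = -2*pi/27.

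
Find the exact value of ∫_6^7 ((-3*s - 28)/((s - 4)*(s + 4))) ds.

-5*log(3) - 2*log(5) + 3*log(2) + 2*log(11)

Factor the denominator: s**2 - 16 = (s + 4)(s - 4).
Partial fractions: (-3*s - 28)/((s - 4)*(s + 4)) = 2/(s + 4) - 5/(s - 4).
An antiderivative is F(s) = -5*log(s - 4) + 2*log(s + 4).
Then F(7) - F(6) = (-5*log(3) + 2*log(11)) - (log(25/8)) = -5*log(3) - 2*log(5) + 3*log(2) + 2*log(11).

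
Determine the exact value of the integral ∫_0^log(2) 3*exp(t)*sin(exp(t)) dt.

-3*cos(2) + 3*cos(1)

Let u = exp(t), so du = exp(t) dt. When t = 0, u = 1; when t = log(2), u = 2.
The integral becomes 3·∫ sin(u) du from 1 to 2, with antiderivative -3*cos(u).
Back in t: F(t) = -3*cos(exp(t)).
Then F(log(2)) - F(0) = (-3*cos(2)) - (-3*cos(1)) = -3*cos(2) + 3*cos(1).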